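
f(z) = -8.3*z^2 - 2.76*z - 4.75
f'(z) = -16.6*z - 2.76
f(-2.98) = -70.23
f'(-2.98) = 46.71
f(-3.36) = -89.18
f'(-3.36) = 53.02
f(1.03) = -16.40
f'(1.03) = -19.86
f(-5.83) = -270.77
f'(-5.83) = 94.02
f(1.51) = -27.84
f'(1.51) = -27.83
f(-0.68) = -6.71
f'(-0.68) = 8.53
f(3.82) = -136.41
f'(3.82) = -66.17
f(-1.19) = -13.22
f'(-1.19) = 16.99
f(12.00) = -1233.07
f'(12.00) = -201.96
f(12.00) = -1233.07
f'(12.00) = -201.96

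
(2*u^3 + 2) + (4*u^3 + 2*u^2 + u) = 6*u^3 + 2*u^2 + u + 2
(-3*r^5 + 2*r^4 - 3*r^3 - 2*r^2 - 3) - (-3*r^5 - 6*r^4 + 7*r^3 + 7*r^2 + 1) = 8*r^4 - 10*r^3 - 9*r^2 - 4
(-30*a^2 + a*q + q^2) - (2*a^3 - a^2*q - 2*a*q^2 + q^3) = -2*a^3 + a^2*q - 30*a^2 + 2*a*q^2 + a*q - q^3 + q^2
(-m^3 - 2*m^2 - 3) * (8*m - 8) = -8*m^4 - 8*m^3 + 16*m^2 - 24*m + 24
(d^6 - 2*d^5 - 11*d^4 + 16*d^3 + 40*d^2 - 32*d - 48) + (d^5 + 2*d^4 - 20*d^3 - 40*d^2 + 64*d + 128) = d^6 - d^5 - 9*d^4 - 4*d^3 + 32*d + 80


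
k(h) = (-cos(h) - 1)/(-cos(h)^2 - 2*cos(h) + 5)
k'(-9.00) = -0.07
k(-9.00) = -0.01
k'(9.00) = 0.07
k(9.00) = -0.01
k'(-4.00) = 0.13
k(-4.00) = -0.06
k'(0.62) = 0.74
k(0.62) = -0.67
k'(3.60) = -0.07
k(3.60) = -0.02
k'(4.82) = -0.32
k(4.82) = -0.23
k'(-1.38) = -0.35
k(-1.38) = -0.26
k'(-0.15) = -0.36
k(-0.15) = -0.97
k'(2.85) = 0.05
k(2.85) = -0.01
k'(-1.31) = -0.38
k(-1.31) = -0.28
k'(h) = (-2*sin(h)*cos(h) - 2*sin(h))*(-cos(h) - 1)/(-cos(h)^2 - 2*cos(h) + 5)^2 + sin(h)/(-cos(h)^2 - 2*cos(h) + 5) = (cos(h)^2 + 2*cos(h) + 7)*sin(h)/(cos(h)^2 + 2*cos(h) - 5)^2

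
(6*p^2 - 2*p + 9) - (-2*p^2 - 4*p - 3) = 8*p^2 + 2*p + 12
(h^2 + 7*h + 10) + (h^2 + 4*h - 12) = 2*h^2 + 11*h - 2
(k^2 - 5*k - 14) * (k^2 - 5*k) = k^4 - 10*k^3 + 11*k^2 + 70*k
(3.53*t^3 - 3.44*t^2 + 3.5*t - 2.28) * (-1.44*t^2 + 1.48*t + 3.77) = -5.0832*t^5 + 10.178*t^4 + 3.1769*t^3 - 4.5056*t^2 + 9.8206*t - 8.5956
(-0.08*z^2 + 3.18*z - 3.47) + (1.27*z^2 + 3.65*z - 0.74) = 1.19*z^2 + 6.83*z - 4.21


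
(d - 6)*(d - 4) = d^2 - 10*d + 24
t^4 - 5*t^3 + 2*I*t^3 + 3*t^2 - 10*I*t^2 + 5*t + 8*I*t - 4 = (t - 4)*(t - 1)*(t + I)^2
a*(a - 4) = a^2 - 4*a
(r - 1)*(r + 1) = r^2 - 1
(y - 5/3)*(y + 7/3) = y^2 + 2*y/3 - 35/9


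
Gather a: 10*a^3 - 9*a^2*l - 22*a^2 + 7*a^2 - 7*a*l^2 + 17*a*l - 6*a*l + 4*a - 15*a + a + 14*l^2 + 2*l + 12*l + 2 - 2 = 10*a^3 + a^2*(-9*l - 15) + a*(-7*l^2 + 11*l - 10) + 14*l^2 + 14*l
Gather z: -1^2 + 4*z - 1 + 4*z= 8*z - 2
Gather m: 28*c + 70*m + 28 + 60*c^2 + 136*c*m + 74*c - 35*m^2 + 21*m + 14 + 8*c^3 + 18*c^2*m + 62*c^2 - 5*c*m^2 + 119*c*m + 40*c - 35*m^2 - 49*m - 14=8*c^3 + 122*c^2 + 142*c + m^2*(-5*c - 70) + m*(18*c^2 + 255*c + 42) + 28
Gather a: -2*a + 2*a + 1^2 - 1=0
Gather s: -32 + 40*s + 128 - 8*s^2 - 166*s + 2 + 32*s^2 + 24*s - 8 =24*s^2 - 102*s + 90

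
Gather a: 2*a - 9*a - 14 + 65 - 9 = 42 - 7*a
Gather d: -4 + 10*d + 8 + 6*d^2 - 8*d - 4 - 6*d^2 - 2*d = 0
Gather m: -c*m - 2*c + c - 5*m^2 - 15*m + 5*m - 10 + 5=-c - 5*m^2 + m*(-c - 10) - 5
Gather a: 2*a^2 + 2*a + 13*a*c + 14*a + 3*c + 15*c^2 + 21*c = 2*a^2 + a*(13*c + 16) + 15*c^2 + 24*c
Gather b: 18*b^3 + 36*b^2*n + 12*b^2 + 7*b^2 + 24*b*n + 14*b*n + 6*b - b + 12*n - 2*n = 18*b^3 + b^2*(36*n + 19) + b*(38*n + 5) + 10*n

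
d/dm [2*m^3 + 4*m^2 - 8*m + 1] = 6*m^2 + 8*m - 8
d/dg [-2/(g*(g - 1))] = 2*(2*g - 1)/(g^2*(g - 1)^2)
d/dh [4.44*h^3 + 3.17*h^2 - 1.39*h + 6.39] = 13.32*h^2 + 6.34*h - 1.39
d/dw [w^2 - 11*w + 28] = 2*w - 11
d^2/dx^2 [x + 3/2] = 0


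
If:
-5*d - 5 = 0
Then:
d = -1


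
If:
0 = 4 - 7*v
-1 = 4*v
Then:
No Solution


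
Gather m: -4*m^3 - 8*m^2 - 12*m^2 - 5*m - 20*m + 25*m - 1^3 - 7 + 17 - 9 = -4*m^3 - 20*m^2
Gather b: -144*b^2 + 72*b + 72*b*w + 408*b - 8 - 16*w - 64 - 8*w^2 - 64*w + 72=-144*b^2 + b*(72*w + 480) - 8*w^2 - 80*w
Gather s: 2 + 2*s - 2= 2*s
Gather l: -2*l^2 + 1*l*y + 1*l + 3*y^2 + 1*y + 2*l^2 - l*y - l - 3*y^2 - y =0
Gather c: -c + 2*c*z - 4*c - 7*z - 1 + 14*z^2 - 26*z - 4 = c*(2*z - 5) + 14*z^2 - 33*z - 5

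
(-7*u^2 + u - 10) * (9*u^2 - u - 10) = -63*u^4 + 16*u^3 - 21*u^2 + 100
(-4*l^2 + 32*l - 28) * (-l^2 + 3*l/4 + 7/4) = 4*l^4 - 35*l^3 + 45*l^2 + 35*l - 49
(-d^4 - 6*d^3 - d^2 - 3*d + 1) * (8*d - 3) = -8*d^5 - 45*d^4 + 10*d^3 - 21*d^2 + 17*d - 3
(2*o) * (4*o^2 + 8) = 8*o^3 + 16*o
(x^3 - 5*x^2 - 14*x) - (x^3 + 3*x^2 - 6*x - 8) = -8*x^2 - 8*x + 8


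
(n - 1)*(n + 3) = n^2 + 2*n - 3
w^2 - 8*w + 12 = (w - 6)*(w - 2)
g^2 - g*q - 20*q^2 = (g - 5*q)*(g + 4*q)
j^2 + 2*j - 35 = (j - 5)*(j + 7)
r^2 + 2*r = r*(r + 2)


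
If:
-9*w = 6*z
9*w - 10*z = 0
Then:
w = 0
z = 0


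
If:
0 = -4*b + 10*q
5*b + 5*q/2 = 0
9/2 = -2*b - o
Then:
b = 0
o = -9/2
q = 0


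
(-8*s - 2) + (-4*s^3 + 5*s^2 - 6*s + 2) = -4*s^3 + 5*s^2 - 14*s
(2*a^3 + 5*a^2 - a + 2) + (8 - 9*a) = 2*a^3 + 5*a^2 - 10*a + 10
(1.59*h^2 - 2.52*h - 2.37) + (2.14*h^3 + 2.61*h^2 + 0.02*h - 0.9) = 2.14*h^3 + 4.2*h^2 - 2.5*h - 3.27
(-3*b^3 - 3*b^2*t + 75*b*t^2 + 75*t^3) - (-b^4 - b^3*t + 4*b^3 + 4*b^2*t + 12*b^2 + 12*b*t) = b^4 + b^3*t - 7*b^3 - 7*b^2*t - 12*b^2 + 75*b*t^2 - 12*b*t + 75*t^3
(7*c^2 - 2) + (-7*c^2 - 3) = -5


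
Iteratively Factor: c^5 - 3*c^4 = (c)*(c^4 - 3*c^3) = c^2*(c^3 - 3*c^2) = c^3*(c^2 - 3*c) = c^3*(c - 3)*(c)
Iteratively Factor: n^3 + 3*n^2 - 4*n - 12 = (n - 2)*(n^2 + 5*n + 6) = (n - 2)*(n + 2)*(n + 3)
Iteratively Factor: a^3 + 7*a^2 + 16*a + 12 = (a + 3)*(a^2 + 4*a + 4) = (a + 2)*(a + 3)*(a + 2)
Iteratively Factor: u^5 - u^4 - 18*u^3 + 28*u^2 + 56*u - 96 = (u + 4)*(u^4 - 5*u^3 + 2*u^2 + 20*u - 24) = (u - 2)*(u + 4)*(u^3 - 3*u^2 - 4*u + 12) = (u - 2)*(u + 2)*(u + 4)*(u^2 - 5*u + 6) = (u - 3)*(u - 2)*(u + 2)*(u + 4)*(u - 2)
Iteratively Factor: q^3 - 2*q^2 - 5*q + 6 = (q - 1)*(q^2 - q - 6) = (q - 3)*(q - 1)*(q + 2)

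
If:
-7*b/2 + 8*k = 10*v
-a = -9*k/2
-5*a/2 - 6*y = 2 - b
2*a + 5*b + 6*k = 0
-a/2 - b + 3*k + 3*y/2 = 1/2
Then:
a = 24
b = -16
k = 16/3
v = 148/15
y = -13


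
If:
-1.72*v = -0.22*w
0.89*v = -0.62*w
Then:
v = 0.00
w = 0.00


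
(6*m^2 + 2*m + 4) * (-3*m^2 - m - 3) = -18*m^4 - 12*m^3 - 32*m^2 - 10*m - 12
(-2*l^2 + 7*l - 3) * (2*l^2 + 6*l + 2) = -4*l^4 + 2*l^3 + 32*l^2 - 4*l - 6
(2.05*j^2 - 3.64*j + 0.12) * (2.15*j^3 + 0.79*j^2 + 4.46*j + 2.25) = 4.4075*j^5 - 6.2065*j^4 + 6.5254*j^3 - 11.5271*j^2 - 7.6548*j + 0.27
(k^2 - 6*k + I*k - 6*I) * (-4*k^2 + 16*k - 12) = -4*k^4 + 40*k^3 - 4*I*k^3 - 108*k^2 + 40*I*k^2 + 72*k - 108*I*k + 72*I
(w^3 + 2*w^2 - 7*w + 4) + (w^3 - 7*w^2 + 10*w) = 2*w^3 - 5*w^2 + 3*w + 4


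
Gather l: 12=12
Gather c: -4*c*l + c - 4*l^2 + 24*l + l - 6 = c*(1 - 4*l) - 4*l^2 + 25*l - 6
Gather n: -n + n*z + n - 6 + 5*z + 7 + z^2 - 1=n*z + z^2 + 5*z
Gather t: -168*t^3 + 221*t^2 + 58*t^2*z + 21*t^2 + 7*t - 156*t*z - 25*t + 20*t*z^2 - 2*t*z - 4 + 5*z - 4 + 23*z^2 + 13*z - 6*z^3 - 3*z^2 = -168*t^3 + t^2*(58*z + 242) + t*(20*z^2 - 158*z - 18) - 6*z^3 + 20*z^2 + 18*z - 8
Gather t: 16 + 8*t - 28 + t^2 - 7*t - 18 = t^2 + t - 30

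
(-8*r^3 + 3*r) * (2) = -16*r^3 + 6*r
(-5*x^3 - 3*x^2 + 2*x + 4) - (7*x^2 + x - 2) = -5*x^3 - 10*x^2 + x + 6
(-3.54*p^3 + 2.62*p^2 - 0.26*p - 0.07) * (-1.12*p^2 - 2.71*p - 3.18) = 3.9648*p^5 + 6.659*p^4 + 4.4482*p^3 - 7.5486*p^2 + 1.0165*p + 0.2226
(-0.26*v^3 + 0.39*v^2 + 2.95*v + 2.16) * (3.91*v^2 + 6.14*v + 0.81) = -1.0166*v^5 - 0.0714999999999999*v^4 + 13.7185*v^3 + 26.8745*v^2 + 15.6519*v + 1.7496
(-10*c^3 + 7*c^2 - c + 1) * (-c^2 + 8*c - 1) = 10*c^5 - 87*c^4 + 67*c^3 - 16*c^2 + 9*c - 1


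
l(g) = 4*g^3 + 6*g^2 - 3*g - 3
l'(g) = 12*g^2 + 12*g - 3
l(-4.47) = -226.96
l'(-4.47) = 183.13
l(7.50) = 1999.50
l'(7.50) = 762.00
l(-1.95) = -3.99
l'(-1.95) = 19.23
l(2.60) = 100.06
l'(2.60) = 109.32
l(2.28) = 68.76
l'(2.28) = 86.74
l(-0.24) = -1.99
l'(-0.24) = -5.19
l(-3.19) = -62.22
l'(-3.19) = 80.83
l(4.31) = 415.78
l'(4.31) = 271.63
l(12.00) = 7737.00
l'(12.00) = 1869.00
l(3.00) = 150.00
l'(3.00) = 141.00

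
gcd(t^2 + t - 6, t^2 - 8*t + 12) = t - 2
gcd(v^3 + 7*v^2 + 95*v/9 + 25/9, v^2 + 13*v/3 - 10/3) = v + 5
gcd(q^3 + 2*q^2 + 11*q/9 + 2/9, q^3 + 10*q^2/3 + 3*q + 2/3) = q^2 + 4*q/3 + 1/3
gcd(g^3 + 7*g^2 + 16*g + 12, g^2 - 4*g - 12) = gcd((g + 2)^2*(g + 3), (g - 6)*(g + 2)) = g + 2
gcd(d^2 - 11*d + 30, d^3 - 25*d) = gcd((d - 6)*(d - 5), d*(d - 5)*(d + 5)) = d - 5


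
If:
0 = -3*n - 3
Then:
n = -1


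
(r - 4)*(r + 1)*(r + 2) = r^3 - r^2 - 10*r - 8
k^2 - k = k*(k - 1)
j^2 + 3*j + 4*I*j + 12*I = (j + 3)*(j + 4*I)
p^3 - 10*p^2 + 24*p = p*(p - 6)*(p - 4)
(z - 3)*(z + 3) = z^2 - 9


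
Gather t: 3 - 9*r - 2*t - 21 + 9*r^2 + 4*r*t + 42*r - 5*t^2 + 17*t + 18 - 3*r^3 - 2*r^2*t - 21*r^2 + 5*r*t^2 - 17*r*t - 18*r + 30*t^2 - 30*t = -3*r^3 - 12*r^2 + 15*r + t^2*(5*r + 25) + t*(-2*r^2 - 13*r - 15)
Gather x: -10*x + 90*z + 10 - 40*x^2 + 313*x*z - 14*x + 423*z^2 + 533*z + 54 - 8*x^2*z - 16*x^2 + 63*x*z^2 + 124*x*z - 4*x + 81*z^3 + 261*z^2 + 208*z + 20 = x^2*(-8*z - 56) + x*(63*z^2 + 437*z - 28) + 81*z^3 + 684*z^2 + 831*z + 84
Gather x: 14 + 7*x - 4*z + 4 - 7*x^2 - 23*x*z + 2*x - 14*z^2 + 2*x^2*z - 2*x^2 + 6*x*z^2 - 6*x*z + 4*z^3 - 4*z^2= x^2*(2*z - 9) + x*(6*z^2 - 29*z + 9) + 4*z^3 - 18*z^2 - 4*z + 18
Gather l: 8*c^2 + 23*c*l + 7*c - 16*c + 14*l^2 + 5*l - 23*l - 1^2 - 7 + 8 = 8*c^2 - 9*c + 14*l^2 + l*(23*c - 18)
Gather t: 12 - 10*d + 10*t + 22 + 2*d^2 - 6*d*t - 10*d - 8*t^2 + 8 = 2*d^2 - 20*d - 8*t^2 + t*(10 - 6*d) + 42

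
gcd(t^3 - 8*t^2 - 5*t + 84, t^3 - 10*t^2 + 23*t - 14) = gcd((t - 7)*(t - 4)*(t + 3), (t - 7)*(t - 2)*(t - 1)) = t - 7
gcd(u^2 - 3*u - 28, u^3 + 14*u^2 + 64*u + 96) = u + 4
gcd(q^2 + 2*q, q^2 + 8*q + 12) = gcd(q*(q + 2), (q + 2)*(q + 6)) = q + 2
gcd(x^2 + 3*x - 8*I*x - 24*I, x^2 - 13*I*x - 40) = x - 8*I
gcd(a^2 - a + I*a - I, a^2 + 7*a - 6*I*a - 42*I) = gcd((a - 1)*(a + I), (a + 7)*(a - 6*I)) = 1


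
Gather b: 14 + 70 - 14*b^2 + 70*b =-14*b^2 + 70*b + 84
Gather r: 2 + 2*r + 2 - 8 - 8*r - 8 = -6*r - 12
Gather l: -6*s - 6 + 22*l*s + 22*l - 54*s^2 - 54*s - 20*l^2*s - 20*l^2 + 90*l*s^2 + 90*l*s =l^2*(-20*s - 20) + l*(90*s^2 + 112*s + 22) - 54*s^2 - 60*s - 6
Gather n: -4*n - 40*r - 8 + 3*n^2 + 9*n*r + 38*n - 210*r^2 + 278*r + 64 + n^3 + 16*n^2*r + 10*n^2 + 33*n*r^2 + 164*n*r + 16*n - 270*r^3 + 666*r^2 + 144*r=n^3 + n^2*(16*r + 13) + n*(33*r^2 + 173*r + 50) - 270*r^3 + 456*r^2 + 382*r + 56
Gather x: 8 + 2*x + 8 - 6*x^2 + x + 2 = -6*x^2 + 3*x + 18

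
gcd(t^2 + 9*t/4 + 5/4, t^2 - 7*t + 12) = 1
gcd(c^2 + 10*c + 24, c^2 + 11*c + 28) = c + 4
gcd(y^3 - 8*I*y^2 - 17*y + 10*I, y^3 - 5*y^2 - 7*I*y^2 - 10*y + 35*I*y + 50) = y^2 - 7*I*y - 10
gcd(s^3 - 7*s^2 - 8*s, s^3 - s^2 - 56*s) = s^2 - 8*s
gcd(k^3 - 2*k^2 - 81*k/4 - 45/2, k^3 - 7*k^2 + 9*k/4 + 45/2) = k^2 - 9*k/2 - 9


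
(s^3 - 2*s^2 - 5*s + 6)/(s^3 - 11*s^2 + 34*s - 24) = (s^2 - s - 6)/(s^2 - 10*s + 24)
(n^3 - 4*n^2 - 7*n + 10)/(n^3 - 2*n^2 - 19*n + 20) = (n + 2)/(n + 4)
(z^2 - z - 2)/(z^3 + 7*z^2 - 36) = (z + 1)/(z^2 + 9*z + 18)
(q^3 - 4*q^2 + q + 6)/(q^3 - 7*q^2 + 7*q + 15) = (q - 2)/(q - 5)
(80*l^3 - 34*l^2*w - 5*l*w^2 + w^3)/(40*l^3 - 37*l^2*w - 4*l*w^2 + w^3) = (-2*l + w)/(-l + w)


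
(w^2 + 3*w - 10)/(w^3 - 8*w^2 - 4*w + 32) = (w + 5)/(w^2 - 6*w - 16)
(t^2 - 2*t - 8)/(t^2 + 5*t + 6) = (t - 4)/(t + 3)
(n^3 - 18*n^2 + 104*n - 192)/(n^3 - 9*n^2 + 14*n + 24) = (n - 8)/(n + 1)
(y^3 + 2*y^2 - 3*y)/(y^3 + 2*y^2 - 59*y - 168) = y*(y - 1)/(y^2 - y - 56)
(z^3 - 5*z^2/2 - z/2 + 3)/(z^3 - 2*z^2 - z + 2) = (z - 3/2)/(z - 1)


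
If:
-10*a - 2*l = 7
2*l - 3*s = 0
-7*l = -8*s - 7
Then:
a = -77/50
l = 21/5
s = 14/5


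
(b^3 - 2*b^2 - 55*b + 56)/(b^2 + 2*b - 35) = (b^2 - 9*b + 8)/(b - 5)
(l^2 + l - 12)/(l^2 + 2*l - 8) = (l - 3)/(l - 2)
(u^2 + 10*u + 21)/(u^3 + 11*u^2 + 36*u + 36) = (u + 7)/(u^2 + 8*u + 12)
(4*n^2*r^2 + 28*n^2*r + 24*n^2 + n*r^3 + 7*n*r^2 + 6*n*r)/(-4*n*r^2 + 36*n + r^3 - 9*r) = n*(4*n*r^2 + 28*n*r + 24*n + r^3 + 7*r^2 + 6*r)/(-4*n*r^2 + 36*n + r^3 - 9*r)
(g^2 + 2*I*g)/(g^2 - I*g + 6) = g/(g - 3*I)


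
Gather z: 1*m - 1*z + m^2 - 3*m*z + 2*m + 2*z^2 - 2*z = m^2 + 3*m + 2*z^2 + z*(-3*m - 3)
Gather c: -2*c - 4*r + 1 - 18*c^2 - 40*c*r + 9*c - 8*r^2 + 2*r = -18*c^2 + c*(7 - 40*r) - 8*r^2 - 2*r + 1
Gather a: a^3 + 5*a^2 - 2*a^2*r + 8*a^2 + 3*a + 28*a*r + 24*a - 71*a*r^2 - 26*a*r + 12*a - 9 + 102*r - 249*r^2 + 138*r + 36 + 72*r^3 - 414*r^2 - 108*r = a^3 + a^2*(13 - 2*r) + a*(-71*r^2 + 2*r + 39) + 72*r^3 - 663*r^2 + 132*r + 27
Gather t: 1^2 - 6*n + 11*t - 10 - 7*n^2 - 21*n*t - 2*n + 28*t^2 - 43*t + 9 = -7*n^2 - 8*n + 28*t^2 + t*(-21*n - 32)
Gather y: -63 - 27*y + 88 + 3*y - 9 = 16 - 24*y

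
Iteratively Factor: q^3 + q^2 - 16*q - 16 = (q + 4)*(q^2 - 3*q - 4) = (q + 1)*(q + 4)*(q - 4)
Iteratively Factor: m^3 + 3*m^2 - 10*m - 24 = (m + 4)*(m^2 - m - 6) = (m + 2)*(m + 4)*(m - 3)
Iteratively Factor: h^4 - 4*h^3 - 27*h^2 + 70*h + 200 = (h + 4)*(h^3 - 8*h^2 + 5*h + 50) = (h - 5)*(h + 4)*(h^2 - 3*h - 10) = (h - 5)^2*(h + 4)*(h + 2)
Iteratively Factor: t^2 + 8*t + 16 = (t + 4)*(t + 4)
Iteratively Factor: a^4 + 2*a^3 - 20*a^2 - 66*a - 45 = (a + 3)*(a^3 - a^2 - 17*a - 15) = (a + 1)*(a + 3)*(a^2 - 2*a - 15) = (a + 1)*(a + 3)^2*(a - 5)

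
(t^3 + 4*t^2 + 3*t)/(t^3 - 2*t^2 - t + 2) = t*(t + 3)/(t^2 - 3*t + 2)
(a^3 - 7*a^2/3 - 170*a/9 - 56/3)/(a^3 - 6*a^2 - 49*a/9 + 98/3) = (3*a + 4)/(3*a - 7)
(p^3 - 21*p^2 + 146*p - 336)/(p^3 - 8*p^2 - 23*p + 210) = (p - 8)/(p + 5)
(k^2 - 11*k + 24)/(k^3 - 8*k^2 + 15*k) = (k - 8)/(k*(k - 5))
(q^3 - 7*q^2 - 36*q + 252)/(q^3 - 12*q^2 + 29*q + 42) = (q + 6)/(q + 1)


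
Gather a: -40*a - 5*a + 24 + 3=27 - 45*a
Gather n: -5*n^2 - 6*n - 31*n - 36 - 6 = -5*n^2 - 37*n - 42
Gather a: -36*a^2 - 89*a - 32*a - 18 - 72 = -36*a^2 - 121*a - 90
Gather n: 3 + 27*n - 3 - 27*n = 0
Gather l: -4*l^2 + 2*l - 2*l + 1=1 - 4*l^2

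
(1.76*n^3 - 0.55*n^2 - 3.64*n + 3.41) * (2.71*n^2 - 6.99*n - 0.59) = 4.7696*n^5 - 13.7929*n^4 - 7.0583*n^3 + 35.0092*n^2 - 21.6883*n - 2.0119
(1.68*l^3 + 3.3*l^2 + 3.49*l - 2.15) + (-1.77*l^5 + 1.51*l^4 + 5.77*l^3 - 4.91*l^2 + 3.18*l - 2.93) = -1.77*l^5 + 1.51*l^4 + 7.45*l^3 - 1.61*l^2 + 6.67*l - 5.08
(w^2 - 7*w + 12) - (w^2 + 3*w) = 12 - 10*w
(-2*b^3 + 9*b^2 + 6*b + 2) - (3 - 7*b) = -2*b^3 + 9*b^2 + 13*b - 1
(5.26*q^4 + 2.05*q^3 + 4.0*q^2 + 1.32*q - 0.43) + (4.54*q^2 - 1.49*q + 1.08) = 5.26*q^4 + 2.05*q^3 + 8.54*q^2 - 0.17*q + 0.65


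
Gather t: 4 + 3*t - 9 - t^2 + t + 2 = -t^2 + 4*t - 3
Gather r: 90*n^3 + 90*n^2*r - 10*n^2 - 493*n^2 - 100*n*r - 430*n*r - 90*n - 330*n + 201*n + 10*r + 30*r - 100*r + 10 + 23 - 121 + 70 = 90*n^3 - 503*n^2 - 219*n + r*(90*n^2 - 530*n - 60) - 18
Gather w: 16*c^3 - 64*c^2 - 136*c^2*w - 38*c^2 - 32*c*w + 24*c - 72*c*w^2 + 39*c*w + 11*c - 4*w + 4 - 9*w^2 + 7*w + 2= 16*c^3 - 102*c^2 + 35*c + w^2*(-72*c - 9) + w*(-136*c^2 + 7*c + 3) + 6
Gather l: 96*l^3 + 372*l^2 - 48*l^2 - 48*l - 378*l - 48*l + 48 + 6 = 96*l^3 + 324*l^2 - 474*l + 54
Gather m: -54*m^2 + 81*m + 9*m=-54*m^2 + 90*m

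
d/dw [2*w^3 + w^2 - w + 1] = 6*w^2 + 2*w - 1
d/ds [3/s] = -3/s^2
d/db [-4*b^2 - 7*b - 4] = -8*b - 7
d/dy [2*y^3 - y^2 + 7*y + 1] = 6*y^2 - 2*y + 7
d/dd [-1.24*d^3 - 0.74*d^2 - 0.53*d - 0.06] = -3.72*d^2 - 1.48*d - 0.53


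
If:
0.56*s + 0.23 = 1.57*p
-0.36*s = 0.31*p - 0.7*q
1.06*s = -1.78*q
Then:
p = 0.13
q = 0.03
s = -0.05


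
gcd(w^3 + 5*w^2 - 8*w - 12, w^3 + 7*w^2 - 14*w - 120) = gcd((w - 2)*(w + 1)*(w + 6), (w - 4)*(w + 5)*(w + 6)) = w + 6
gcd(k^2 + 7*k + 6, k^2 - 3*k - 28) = 1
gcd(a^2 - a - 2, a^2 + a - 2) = 1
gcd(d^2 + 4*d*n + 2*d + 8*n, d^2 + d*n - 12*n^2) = d + 4*n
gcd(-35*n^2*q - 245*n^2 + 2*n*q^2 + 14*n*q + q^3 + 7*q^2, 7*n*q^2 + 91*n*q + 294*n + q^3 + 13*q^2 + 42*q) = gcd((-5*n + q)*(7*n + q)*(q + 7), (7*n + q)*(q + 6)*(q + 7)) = 7*n*q + 49*n + q^2 + 7*q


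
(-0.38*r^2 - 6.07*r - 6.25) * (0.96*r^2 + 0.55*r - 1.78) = -0.3648*r^4 - 6.0362*r^3 - 8.6621*r^2 + 7.3671*r + 11.125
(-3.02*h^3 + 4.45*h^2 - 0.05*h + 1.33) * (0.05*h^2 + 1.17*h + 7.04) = -0.151*h^5 - 3.3109*h^4 - 16.0568*h^3 + 31.336*h^2 + 1.2041*h + 9.3632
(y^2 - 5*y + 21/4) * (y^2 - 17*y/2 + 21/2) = y^4 - 27*y^3/2 + 233*y^2/4 - 777*y/8 + 441/8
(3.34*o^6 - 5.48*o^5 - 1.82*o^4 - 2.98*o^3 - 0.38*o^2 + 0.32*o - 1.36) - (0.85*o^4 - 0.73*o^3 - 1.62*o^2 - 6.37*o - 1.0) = 3.34*o^6 - 5.48*o^5 - 2.67*o^4 - 2.25*o^3 + 1.24*o^2 + 6.69*o - 0.36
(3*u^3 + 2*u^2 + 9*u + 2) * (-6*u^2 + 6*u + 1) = -18*u^5 + 6*u^4 - 39*u^3 + 44*u^2 + 21*u + 2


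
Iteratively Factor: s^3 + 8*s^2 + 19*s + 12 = (s + 3)*(s^2 + 5*s + 4) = (s + 3)*(s + 4)*(s + 1)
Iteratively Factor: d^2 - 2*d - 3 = (d + 1)*(d - 3)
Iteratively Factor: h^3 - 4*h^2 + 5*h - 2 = (h - 2)*(h^2 - 2*h + 1) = (h - 2)*(h - 1)*(h - 1)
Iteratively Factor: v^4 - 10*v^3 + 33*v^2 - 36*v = (v - 3)*(v^3 - 7*v^2 + 12*v) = v*(v - 3)*(v^2 - 7*v + 12) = v*(v - 3)^2*(v - 4)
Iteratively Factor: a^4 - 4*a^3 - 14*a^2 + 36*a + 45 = (a - 5)*(a^3 + a^2 - 9*a - 9) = (a - 5)*(a - 3)*(a^2 + 4*a + 3) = (a - 5)*(a - 3)*(a + 1)*(a + 3)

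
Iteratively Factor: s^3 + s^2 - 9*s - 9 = (s + 1)*(s^2 - 9) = (s + 1)*(s + 3)*(s - 3)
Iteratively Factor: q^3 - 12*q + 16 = (q - 2)*(q^2 + 2*q - 8) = (q - 2)*(q + 4)*(q - 2)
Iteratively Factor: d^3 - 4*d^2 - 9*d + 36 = (d + 3)*(d^2 - 7*d + 12) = (d - 4)*(d + 3)*(d - 3)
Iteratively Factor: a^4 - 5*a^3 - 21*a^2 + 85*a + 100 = (a + 4)*(a^3 - 9*a^2 + 15*a + 25) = (a - 5)*(a + 4)*(a^2 - 4*a - 5) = (a - 5)*(a + 1)*(a + 4)*(a - 5)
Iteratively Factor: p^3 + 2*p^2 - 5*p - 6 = (p + 3)*(p^2 - p - 2) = (p + 1)*(p + 3)*(p - 2)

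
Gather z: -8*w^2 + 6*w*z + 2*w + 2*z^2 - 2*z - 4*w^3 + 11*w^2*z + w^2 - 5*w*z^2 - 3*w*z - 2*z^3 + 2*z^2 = -4*w^3 - 7*w^2 + 2*w - 2*z^3 + z^2*(4 - 5*w) + z*(11*w^2 + 3*w - 2)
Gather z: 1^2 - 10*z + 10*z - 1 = 0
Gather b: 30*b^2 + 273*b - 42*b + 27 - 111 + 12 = 30*b^2 + 231*b - 72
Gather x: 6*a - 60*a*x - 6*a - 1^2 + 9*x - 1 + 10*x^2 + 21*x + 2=10*x^2 + x*(30 - 60*a)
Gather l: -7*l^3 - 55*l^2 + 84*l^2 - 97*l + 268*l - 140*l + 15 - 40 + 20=-7*l^3 + 29*l^2 + 31*l - 5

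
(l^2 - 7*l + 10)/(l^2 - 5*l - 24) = (-l^2 + 7*l - 10)/(-l^2 + 5*l + 24)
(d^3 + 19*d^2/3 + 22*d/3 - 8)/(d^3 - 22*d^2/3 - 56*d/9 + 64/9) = 3*(d^2 + 7*d + 12)/(3*d^2 - 20*d - 32)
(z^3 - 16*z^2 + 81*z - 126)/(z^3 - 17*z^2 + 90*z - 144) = (z - 7)/(z - 8)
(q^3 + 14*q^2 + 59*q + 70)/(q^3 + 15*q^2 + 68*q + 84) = (q + 5)/(q + 6)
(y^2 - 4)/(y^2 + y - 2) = (y - 2)/(y - 1)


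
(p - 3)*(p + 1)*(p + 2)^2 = p^4 + 2*p^3 - 7*p^2 - 20*p - 12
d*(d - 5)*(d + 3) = d^3 - 2*d^2 - 15*d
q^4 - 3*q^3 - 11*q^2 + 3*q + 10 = (q - 5)*(q - 1)*(q + 1)*(q + 2)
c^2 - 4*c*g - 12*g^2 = (c - 6*g)*(c + 2*g)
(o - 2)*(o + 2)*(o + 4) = o^3 + 4*o^2 - 4*o - 16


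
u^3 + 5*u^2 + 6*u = u*(u + 2)*(u + 3)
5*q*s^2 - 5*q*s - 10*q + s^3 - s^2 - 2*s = (5*q + s)*(s - 2)*(s + 1)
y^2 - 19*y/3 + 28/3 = (y - 4)*(y - 7/3)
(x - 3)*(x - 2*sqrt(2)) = x^2 - 3*x - 2*sqrt(2)*x + 6*sqrt(2)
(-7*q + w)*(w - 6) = -7*q*w + 42*q + w^2 - 6*w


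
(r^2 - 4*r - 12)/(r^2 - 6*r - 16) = (r - 6)/(r - 8)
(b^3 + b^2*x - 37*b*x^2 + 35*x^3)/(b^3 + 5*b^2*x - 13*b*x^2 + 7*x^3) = (-b + 5*x)/(-b + x)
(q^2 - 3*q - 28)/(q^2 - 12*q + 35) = (q + 4)/(q - 5)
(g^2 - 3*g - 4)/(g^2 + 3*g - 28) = (g + 1)/(g + 7)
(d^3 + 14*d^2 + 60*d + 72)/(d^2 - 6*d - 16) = (d^2 + 12*d + 36)/(d - 8)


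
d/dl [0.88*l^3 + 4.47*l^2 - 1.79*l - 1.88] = 2.64*l^2 + 8.94*l - 1.79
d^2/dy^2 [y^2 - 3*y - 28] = 2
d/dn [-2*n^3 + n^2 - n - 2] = -6*n^2 + 2*n - 1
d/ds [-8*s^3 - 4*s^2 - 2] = 8*s*(-3*s - 1)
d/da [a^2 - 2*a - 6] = 2*a - 2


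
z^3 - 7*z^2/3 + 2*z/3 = z*(z - 2)*(z - 1/3)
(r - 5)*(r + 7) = r^2 + 2*r - 35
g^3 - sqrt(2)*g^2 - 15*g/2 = g*(g - 5*sqrt(2)/2)*(g + 3*sqrt(2)/2)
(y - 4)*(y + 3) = y^2 - y - 12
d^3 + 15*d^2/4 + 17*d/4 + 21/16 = (d + 1/2)*(d + 3/2)*(d + 7/4)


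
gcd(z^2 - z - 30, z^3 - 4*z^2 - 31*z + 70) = z + 5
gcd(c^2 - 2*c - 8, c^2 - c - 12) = c - 4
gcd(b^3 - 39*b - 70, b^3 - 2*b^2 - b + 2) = 1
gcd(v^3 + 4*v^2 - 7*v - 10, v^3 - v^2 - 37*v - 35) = v^2 + 6*v + 5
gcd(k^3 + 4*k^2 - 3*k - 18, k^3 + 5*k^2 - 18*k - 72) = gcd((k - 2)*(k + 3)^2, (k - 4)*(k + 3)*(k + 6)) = k + 3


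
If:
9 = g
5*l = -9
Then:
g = 9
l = -9/5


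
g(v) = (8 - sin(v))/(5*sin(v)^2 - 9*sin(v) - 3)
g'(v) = (8 - sin(v))*(-10*sin(v)*cos(v) + 9*cos(v))/(5*sin(v)^2 - 9*sin(v) - 3)^2 - cos(v)/(5*sin(v)^2 - 9*sin(v) - 3)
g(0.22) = -1.65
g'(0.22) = 2.52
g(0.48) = -1.24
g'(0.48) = 0.94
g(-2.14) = 1.09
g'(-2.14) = -1.19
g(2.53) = -1.14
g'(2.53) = -0.59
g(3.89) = 1.60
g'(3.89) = -3.26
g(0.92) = -1.03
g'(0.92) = 0.18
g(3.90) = 1.56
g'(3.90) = -3.11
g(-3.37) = -1.63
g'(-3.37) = -2.43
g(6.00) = -87.25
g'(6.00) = 10421.88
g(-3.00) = -4.99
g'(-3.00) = -32.18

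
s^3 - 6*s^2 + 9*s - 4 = (s - 4)*(s - 1)^2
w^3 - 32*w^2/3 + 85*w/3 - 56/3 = (w - 7)*(w - 8/3)*(w - 1)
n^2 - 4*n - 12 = (n - 6)*(n + 2)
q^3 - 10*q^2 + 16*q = q*(q - 8)*(q - 2)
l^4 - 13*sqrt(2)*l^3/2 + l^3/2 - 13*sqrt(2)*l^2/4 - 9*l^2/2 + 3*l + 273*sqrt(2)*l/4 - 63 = (l - 3)*(l + 7/2)*(l - 6*sqrt(2))*(l - sqrt(2)/2)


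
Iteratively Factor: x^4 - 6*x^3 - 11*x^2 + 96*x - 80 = (x + 4)*(x^3 - 10*x^2 + 29*x - 20) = (x - 5)*(x + 4)*(x^2 - 5*x + 4) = (x - 5)*(x - 4)*(x + 4)*(x - 1)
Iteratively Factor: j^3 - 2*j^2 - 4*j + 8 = (j - 2)*(j^2 - 4) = (j - 2)^2*(j + 2)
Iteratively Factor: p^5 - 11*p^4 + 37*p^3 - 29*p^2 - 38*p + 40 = (p - 4)*(p^4 - 7*p^3 + 9*p^2 + 7*p - 10) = (p - 4)*(p + 1)*(p^3 - 8*p^2 + 17*p - 10) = (p - 4)*(p - 2)*(p + 1)*(p^2 - 6*p + 5) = (p - 4)*(p - 2)*(p - 1)*(p + 1)*(p - 5)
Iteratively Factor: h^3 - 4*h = (h + 2)*(h^2 - 2*h) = (h - 2)*(h + 2)*(h)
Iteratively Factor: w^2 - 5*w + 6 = (w - 3)*(w - 2)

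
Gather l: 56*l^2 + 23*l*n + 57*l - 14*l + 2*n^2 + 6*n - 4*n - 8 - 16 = 56*l^2 + l*(23*n + 43) + 2*n^2 + 2*n - 24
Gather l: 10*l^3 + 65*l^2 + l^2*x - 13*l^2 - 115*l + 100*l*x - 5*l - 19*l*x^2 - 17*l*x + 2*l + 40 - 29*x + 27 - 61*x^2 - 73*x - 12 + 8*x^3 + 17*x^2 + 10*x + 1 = 10*l^3 + l^2*(x + 52) + l*(-19*x^2 + 83*x - 118) + 8*x^3 - 44*x^2 - 92*x + 56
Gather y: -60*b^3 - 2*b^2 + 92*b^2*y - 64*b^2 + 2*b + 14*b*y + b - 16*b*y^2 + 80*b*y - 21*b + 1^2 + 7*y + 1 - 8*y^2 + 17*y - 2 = -60*b^3 - 66*b^2 - 18*b + y^2*(-16*b - 8) + y*(92*b^2 + 94*b + 24)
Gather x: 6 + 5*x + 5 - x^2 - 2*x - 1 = -x^2 + 3*x + 10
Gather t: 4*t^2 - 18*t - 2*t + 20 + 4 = 4*t^2 - 20*t + 24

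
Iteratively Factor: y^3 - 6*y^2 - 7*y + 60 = (y + 3)*(y^2 - 9*y + 20) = (y - 4)*(y + 3)*(y - 5)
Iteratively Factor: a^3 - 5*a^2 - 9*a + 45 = (a - 5)*(a^2 - 9) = (a - 5)*(a - 3)*(a + 3)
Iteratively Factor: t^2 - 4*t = (t)*(t - 4)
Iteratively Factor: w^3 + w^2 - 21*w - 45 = (w - 5)*(w^2 + 6*w + 9) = (w - 5)*(w + 3)*(w + 3)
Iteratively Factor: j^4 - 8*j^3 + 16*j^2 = (j)*(j^3 - 8*j^2 + 16*j) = j*(j - 4)*(j^2 - 4*j) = j^2*(j - 4)*(j - 4)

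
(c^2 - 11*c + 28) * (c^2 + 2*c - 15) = c^4 - 9*c^3 - 9*c^2 + 221*c - 420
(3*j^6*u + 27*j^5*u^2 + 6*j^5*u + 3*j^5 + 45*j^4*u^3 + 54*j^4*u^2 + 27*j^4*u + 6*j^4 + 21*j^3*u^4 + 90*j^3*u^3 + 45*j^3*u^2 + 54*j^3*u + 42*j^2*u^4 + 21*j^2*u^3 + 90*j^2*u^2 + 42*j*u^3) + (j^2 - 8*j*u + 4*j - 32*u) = 3*j^6*u + 27*j^5*u^2 + 6*j^5*u + 3*j^5 + 45*j^4*u^3 + 54*j^4*u^2 + 27*j^4*u + 6*j^4 + 21*j^3*u^4 + 90*j^3*u^3 + 45*j^3*u^2 + 54*j^3*u + 42*j^2*u^4 + 21*j^2*u^3 + 90*j^2*u^2 + j^2 + 42*j*u^3 - 8*j*u + 4*j - 32*u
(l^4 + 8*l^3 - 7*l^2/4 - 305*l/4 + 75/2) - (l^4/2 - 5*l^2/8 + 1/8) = l^4/2 + 8*l^3 - 9*l^2/8 - 305*l/4 + 299/8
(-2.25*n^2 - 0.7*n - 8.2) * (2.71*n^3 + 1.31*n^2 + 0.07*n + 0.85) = -6.0975*n^5 - 4.8445*n^4 - 23.2965*n^3 - 12.7035*n^2 - 1.169*n - 6.97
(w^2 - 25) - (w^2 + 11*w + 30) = -11*w - 55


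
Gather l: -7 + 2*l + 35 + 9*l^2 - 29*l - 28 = 9*l^2 - 27*l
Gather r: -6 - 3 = -9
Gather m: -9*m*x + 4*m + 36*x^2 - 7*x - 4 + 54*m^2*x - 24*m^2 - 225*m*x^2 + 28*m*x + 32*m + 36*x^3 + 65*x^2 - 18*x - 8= m^2*(54*x - 24) + m*(-225*x^2 + 19*x + 36) + 36*x^3 + 101*x^2 - 25*x - 12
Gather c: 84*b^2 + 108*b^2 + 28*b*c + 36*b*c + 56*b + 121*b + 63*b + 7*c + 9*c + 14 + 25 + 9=192*b^2 + 240*b + c*(64*b + 16) + 48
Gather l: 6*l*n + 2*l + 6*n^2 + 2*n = l*(6*n + 2) + 6*n^2 + 2*n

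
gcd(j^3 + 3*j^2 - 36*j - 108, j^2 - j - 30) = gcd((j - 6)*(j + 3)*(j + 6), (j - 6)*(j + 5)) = j - 6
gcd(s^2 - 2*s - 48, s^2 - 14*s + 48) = s - 8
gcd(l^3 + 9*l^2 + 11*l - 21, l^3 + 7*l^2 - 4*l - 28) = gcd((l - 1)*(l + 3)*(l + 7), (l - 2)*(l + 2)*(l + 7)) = l + 7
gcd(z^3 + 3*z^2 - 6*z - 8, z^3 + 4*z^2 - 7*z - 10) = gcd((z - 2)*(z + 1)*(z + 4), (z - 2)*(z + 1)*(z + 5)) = z^2 - z - 2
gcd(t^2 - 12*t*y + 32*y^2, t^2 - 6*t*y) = 1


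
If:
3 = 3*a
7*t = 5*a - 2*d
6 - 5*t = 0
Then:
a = 1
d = -17/10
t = 6/5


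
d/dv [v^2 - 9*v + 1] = 2*v - 9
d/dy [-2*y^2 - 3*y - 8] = -4*y - 3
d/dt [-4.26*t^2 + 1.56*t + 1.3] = 1.56 - 8.52*t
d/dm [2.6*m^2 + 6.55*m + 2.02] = 5.2*m + 6.55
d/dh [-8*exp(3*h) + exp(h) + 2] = -24*exp(3*h) + exp(h)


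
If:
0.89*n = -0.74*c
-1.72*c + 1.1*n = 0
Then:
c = 0.00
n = 0.00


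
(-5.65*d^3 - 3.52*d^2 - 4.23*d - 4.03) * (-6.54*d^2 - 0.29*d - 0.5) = 36.951*d^5 + 24.6593*d^4 + 31.51*d^3 + 29.3429*d^2 + 3.2837*d + 2.015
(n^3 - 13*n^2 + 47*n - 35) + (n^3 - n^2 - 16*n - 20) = 2*n^3 - 14*n^2 + 31*n - 55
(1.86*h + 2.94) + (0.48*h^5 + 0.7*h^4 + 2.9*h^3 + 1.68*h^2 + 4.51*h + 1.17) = 0.48*h^5 + 0.7*h^4 + 2.9*h^3 + 1.68*h^2 + 6.37*h + 4.11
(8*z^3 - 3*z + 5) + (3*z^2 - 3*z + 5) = 8*z^3 + 3*z^2 - 6*z + 10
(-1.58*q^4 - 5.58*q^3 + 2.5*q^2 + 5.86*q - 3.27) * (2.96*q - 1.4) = -4.6768*q^5 - 14.3048*q^4 + 15.212*q^3 + 13.8456*q^2 - 17.8832*q + 4.578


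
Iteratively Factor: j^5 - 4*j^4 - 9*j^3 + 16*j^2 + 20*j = (j + 1)*(j^4 - 5*j^3 - 4*j^2 + 20*j) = j*(j + 1)*(j^3 - 5*j^2 - 4*j + 20) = j*(j - 2)*(j + 1)*(j^2 - 3*j - 10) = j*(j - 5)*(j - 2)*(j + 1)*(j + 2)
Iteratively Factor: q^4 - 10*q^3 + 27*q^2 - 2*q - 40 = (q + 1)*(q^3 - 11*q^2 + 38*q - 40) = (q - 4)*(q + 1)*(q^2 - 7*q + 10) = (q - 4)*(q - 2)*(q + 1)*(q - 5)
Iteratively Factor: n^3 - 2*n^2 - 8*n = (n + 2)*(n^2 - 4*n) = (n - 4)*(n + 2)*(n)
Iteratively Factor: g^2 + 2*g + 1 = (g + 1)*(g + 1)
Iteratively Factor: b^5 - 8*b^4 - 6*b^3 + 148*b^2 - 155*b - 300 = (b - 5)*(b^4 - 3*b^3 - 21*b^2 + 43*b + 60) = (b - 5)*(b + 4)*(b^3 - 7*b^2 + 7*b + 15) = (b - 5)*(b + 1)*(b + 4)*(b^2 - 8*b + 15) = (b - 5)*(b - 3)*(b + 1)*(b + 4)*(b - 5)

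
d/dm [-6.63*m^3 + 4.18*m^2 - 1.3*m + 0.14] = -19.89*m^2 + 8.36*m - 1.3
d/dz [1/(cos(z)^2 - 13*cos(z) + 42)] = (2*cos(z) - 13)*sin(z)/(cos(z)^2 - 13*cos(z) + 42)^2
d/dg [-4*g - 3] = -4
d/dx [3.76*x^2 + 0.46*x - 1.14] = 7.52*x + 0.46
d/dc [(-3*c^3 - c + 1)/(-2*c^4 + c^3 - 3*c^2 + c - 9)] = ((9*c^2 + 1)*(2*c^4 - c^3 + 3*c^2 - c + 9) - (3*c^3 + c - 1)*(8*c^3 - 3*c^2 + 6*c - 1))/(2*c^4 - c^3 + 3*c^2 - c + 9)^2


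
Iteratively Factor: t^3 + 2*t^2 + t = (t + 1)*(t^2 + t) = t*(t + 1)*(t + 1)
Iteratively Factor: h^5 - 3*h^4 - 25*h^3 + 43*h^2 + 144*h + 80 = (h + 4)*(h^4 - 7*h^3 + 3*h^2 + 31*h + 20) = (h + 1)*(h + 4)*(h^3 - 8*h^2 + 11*h + 20) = (h - 4)*(h + 1)*(h + 4)*(h^2 - 4*h - 5) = (h - 5)*(h - 4)*(h + 1)*(h + 4)*(h + 1)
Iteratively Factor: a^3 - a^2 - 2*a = (a + 1)*(a^2 - 2*a) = a*(a + 1)*(a - 2)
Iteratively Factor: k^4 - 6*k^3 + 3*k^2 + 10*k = (k - 5)*(k^3 - k^2 - 2*k) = k*(k - 5)*(k^2 - k - 2) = k*(k - 5)*(k - 2)*(k + 1)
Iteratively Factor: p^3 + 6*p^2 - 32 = (p - 2)*(p^2 + 8*p + 16) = (p - 2)*(p + 4)*(p + 4)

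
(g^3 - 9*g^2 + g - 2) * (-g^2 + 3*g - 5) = -g^5 + 12*g^4 - 33*g^3 + 50*g^2 - 11*g + 10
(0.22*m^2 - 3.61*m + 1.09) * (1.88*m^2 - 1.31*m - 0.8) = 0.4136*m^4 - 7.075*m^3 + 6.6023*m^2 + 1.4601*m - 0.872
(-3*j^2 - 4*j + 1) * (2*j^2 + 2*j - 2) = -6*j^4 - 14*j^3 + 10*j - 2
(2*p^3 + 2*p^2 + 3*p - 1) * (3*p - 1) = 6*p^4 + 4*p^3 + 7*p^2 - 6*p + 1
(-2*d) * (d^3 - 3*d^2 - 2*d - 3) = -2*d^4 + 6*d^3 + 4*d^2 + 6*d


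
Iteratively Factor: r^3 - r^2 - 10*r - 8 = (r - 4)*(r^2 + 3*r + 2) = (r - 4)*(r + 2)*(r + 1)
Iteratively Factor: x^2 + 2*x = (x)*(x + 2)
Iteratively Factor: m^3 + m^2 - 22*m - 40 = (m - 5)*(m^2 + 6*m + 8) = (m - 5)*(m + 2)*(m + 4)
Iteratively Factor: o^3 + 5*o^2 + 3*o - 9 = (o - 1)*(o^2 + 6*o + 9) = (o - 1)*(o + 3)*(o + 3)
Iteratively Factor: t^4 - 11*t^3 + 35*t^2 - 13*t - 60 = (t - 4)*(t^3 - 7*t^2 + 7*t + 15) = (t - 5)*(t - 4)*(t^2 - 2*t - 3) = (t - 5)*(t - 4)*(t + 1)*(t - 3)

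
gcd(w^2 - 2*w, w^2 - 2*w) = w^2 - 2*w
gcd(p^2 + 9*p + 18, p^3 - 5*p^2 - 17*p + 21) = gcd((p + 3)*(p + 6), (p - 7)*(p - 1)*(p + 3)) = p + 3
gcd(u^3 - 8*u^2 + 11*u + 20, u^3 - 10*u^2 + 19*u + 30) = u^2 - 4*u - 5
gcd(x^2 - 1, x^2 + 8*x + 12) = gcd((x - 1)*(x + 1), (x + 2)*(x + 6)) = 1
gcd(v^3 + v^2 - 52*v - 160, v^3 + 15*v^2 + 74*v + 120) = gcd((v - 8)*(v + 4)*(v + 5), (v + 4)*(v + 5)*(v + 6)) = v^2 + 9*v + 20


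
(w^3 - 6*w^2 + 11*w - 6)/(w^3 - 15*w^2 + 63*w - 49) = (w^2 - 5*w + 6)/(w^2 - 14*w + 49)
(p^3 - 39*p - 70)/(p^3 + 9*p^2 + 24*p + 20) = (p - 7)/(p + 2)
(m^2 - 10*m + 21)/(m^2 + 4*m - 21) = (m - 7)/(m + 7)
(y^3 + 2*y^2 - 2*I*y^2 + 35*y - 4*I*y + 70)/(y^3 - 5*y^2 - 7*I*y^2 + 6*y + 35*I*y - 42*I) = (y^2 + y*(2 + 5*I) + 10*I)/(y^2 - 5*y + 6)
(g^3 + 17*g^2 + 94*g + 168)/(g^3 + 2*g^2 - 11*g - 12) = (g^2 + 13*g + 42)/(g^2 - 2*g - 3)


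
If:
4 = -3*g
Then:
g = -4/3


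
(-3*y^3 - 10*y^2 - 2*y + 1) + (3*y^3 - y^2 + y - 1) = -11*y^2 - y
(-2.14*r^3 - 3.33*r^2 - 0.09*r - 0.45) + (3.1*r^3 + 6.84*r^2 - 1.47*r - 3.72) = 0.96*r^3 + 3.51*r^2 - 1.56*r - 4.17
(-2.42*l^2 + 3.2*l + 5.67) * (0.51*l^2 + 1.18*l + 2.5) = -1.2342*l^4 - 1.2236*l^3 + 0.6177*l^2 + 14.6906*l + 14.175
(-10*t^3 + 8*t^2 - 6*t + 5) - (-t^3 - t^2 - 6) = -9*t^3 + 9*t^2 - 6*t + 11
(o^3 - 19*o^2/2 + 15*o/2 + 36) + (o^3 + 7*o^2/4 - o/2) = 2*o^3 - 31*o^2/4 + 7*o + 36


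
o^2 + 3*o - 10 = (o - 2)*(o + 5)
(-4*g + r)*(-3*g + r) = 12*g^2 - 7*g*r + r^2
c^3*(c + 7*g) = c^4 + 7*c^3*g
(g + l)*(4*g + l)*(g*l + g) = 4*g^3*l + 4*g^3 + 5*g^2*l^2 + 5*g^2*l + g*l^3 + g*l^2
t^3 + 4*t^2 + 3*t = t*(t + 1)*(t + 3)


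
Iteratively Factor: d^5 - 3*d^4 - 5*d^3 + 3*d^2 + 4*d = (d - 4)*(d^4 + d^3 - d^2 - d) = d*(d - 4)*(d^3 + d^2 - d - 1) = d*(d - 4)*(d - 1)*(d^2 + 2*d + 1) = d*(d - 4)*(d - 1)*(d + 1)*(d + 1)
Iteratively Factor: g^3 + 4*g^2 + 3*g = (g + 1)*(g^2 + 3*g) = (g + 1)*(g + 3)*(g)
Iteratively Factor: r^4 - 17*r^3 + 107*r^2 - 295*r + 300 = (r - 3)*(r^3 - 14*r^2 + 65*r - 100) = (r - 5)*(r - 3)*(r^2 - 9*r + 20) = (r - 5)^2*(r - 3)*(r - 4)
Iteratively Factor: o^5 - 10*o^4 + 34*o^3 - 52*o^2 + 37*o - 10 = (o - 1)*(o^4 - 9*o^3 + 25*o^2 - 27*o + 10) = (o - 1)^2*(o^3 - 8*o^2 + 17*o - 10) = (o - 2)*(o - 1)^2*(o^2 - 6*o + 5) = (o - 5)*(o - 2)*(o - 1)^2*(o - 1)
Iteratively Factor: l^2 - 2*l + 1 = (l - 1)*(l - 1)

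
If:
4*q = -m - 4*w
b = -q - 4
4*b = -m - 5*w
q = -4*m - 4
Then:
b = -320/143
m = -80/143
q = -252/143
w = 272/143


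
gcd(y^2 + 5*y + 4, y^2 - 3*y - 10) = 1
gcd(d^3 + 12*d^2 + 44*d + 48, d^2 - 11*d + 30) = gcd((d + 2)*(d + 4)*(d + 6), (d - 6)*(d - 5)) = 1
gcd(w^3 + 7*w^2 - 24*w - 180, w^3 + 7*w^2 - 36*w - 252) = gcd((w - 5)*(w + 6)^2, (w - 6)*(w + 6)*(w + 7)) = w + 6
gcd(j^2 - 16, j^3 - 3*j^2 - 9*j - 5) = 1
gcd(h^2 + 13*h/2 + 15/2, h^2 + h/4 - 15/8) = h + 3/2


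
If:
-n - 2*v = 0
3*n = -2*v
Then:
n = 0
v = 0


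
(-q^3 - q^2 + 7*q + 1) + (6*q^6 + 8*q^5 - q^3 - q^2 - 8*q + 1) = 6*q^6 + 8*q^5 - 2*q^3 - 2*q^2 - q + 2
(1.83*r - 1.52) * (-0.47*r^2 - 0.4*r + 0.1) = -0.8601*r^3 - 0.0176000000000002*r^2 + 0.791*r - 0.152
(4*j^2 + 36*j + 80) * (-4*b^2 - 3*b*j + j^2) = -16*b^2*j^2 - 144*b^2*j - 320*b^2 - 12*b*j^3 - 108*b*j^2 - 240*b*j + 4*j^4 + 36*j^3 + 80*j^2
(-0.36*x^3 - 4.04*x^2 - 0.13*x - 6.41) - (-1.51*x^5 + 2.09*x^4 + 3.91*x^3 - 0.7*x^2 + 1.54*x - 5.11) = 1.51*x^5 - 2.09*x^4 - 4.27*x^3 - 3.34*x^2 - 1.67*x - 1.3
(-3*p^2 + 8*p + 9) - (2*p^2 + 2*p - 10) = -5*p^2 + 6*p + 19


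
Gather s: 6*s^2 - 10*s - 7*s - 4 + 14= 6*s^2 - 17*s + 10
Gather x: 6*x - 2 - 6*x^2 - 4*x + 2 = -6*x^2 + 2*x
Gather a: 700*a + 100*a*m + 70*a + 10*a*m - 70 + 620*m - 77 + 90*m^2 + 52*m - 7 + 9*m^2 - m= a*(110*m + 770) + 99*m^2 + 671*m - 154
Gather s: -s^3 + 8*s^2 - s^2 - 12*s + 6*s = -s^3 + 7*s^2 - 6*s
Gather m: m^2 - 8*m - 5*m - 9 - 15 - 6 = m^2 - 13*m - 30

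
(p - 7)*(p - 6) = p^2 - 13*p + 42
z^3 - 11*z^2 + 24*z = z*(z - 8)*(z - 3)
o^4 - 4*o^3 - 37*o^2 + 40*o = o*(o - 8)*(o - 1)*(o + 5)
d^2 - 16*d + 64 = (d - 8)^2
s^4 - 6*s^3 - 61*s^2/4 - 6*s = s*(s - 8)*(s + 1/2)*(s + 3/2)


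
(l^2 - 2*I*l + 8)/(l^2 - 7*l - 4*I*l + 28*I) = (l + 2*I)/(l - 7)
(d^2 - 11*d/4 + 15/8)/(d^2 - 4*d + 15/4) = (4*d - 5)/(2*(2*d - 5))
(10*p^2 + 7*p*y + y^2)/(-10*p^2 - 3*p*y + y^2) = (5*p + y)/(-5*p + y)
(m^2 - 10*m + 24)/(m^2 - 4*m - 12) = (m - 4)/(m + 2)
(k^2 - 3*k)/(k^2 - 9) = k/(k + 3)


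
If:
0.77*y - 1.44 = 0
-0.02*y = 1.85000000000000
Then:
No Solution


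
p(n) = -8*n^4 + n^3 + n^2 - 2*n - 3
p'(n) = -32*n^3 + 3*n^2 + 2*n - 2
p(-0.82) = -4.86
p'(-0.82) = 16.02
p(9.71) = -70128.57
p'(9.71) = -28995.68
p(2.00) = -123.00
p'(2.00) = -242.00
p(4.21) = -2432.23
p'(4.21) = -2328.20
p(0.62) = -4.80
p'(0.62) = -7.23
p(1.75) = -73.11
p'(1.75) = -160.81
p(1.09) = -13.99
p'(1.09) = -37.70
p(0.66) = -5.11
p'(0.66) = -8.57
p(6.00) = -10131.00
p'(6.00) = -6794.00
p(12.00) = -164043.00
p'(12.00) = -54842.00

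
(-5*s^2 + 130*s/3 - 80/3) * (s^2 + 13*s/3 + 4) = -5*s^4 + 65*s^3/3 + 1270*s^2/9 + 520*s/9 - 320/3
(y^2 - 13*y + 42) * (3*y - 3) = 3*y^3 - 42*y^2 + 165*y - 126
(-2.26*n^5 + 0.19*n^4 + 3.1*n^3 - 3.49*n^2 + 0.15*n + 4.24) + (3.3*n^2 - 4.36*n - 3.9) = -2.26*n^5 + 0.19*n^4 + 3.1*n^3 - 0.19*n^2 - 4.21*n + 0.34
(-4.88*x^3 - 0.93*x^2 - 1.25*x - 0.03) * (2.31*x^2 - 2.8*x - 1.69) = -11.2728*x^5 + 11.5157*x^4 + 7.9637*x^3 + 5.0024*x^2 + 2.1965*x + 0.0507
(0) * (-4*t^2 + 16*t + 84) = 0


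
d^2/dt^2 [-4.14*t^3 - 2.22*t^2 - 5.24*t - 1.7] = -24.84*t - 4.44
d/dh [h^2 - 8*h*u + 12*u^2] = 2*h - 8*u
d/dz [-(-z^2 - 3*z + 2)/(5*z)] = (z^2 + 2)/(5*z^2)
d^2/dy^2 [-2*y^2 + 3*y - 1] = -4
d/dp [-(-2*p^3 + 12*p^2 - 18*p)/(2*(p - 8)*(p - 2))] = (p^4 - 20*p^3 + 99*p^2 - 192*p + 144)/(p^4 - 20*p^3 + 132*p^2 - 320*p + 256)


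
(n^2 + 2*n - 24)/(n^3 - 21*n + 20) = (n + 6)/(n^2 + 4*n - 5)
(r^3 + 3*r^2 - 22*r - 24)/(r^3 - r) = (r^2 + 2*r - 24)/(r*(r - 1))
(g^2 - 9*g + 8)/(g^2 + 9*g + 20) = (g^2 - 9*g + 8)/(g^2 + 9*g + 20)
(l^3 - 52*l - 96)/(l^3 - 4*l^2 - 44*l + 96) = (l + 2)/(l - 2)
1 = 1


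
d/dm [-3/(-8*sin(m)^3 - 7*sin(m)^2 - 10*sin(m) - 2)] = 6*(-7*sin(m) + 6*cos(2*m) - 11)*cos(m)/(8*sin(m)^3 + 7*sin(m)^2 + 10*sin(m) + 2)^2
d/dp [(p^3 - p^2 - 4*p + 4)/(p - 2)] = 2*p + 1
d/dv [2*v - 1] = 2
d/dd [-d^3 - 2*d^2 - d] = -3*d^2 - 4*d - 1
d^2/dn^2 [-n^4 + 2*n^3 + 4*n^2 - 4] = -12*n^2 + 12*n + 8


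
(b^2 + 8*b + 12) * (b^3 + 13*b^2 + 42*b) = b^5 + 21*b^4 + 158*b^3 + 492*b^2 + 504*b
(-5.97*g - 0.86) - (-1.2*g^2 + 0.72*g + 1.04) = 1.2*g^2 - 6.69*g - 1.9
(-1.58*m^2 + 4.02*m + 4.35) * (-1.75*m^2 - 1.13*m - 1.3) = 2.765*m^4 - 5.2496*m^3 - 10.1011*m^2 - 10.1415*m - 5.655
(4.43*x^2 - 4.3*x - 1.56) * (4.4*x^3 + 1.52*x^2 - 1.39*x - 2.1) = 19.492*x^5 - 12.1864*x^4 - 19.5577*x^3 - 5.6972*x^2 + 11.1984*x + 3.276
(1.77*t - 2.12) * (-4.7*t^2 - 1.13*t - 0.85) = -8.319*t^3 + 7.9639*t^2 + 0.8911*t + 1.802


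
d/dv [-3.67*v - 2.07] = -3.67000000000000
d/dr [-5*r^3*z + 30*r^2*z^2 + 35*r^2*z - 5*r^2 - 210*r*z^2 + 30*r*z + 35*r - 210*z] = -15*r^2*z + 60*r*z^2 + 70*r*z - 10*r - 210*z^2 + 30*z + 35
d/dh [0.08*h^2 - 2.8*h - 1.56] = 0.16*h - 2.8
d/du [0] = 0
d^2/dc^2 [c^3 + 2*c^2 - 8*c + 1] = 6*c + 4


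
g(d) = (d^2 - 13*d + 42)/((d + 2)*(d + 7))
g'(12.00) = 0.03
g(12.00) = 0.11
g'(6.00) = -0.00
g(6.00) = 0.00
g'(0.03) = -2.76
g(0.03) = 2.92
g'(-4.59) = 4.12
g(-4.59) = -19.66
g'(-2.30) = -158.35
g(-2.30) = -54.74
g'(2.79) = -0.25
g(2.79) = 0.29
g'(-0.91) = -11.14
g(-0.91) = 8.23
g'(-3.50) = -3.43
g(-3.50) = -19.00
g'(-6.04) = 38.61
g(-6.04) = -40.48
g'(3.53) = -0.14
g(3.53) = 0.15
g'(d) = (2*d - 13)/((d + 2)*(d + 7)) - (d^2 - 13*d + 42)/((d + 2)*(d + 7)^2) - (d^2 - 13*d + 42)/((d + 2)^2*(d + 7)) = 2*(11*d^2 - 28*d - 280)/(d^4 + 18*d^3 + 109*d^2 + 252*d + 196)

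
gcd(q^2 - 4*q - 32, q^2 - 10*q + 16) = q - 8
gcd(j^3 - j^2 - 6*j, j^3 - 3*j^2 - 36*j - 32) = 1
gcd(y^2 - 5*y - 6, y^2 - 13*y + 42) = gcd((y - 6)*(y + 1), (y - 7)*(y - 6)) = y - 6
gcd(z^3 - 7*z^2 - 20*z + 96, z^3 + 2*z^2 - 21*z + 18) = z - 3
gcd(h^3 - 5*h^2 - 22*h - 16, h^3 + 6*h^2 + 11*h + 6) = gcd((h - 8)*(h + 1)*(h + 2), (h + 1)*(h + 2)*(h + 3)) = h^2 + 3*h + 2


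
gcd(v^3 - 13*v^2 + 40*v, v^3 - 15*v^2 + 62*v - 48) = v - 8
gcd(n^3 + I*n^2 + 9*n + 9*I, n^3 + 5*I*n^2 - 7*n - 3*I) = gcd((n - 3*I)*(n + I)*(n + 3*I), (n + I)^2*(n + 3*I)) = n^2 + 4*I*n - 3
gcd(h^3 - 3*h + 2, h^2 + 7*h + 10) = h + 2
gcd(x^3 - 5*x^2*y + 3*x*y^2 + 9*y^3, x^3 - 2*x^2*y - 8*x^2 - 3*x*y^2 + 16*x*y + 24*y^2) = x^2 - 2*x*y - 3*y^2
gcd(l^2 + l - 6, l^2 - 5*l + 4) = 1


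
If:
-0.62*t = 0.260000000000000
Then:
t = -0.42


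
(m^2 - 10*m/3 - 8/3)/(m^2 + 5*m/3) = (3*m^2 - 10*m - 8)/(m*(3*m + 5))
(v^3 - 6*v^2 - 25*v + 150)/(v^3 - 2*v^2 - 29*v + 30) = (v - 5)/(v - 1)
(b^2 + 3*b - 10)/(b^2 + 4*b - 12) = (b + 5)/(b + 6)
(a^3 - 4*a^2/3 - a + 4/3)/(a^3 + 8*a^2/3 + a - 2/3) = (3*a^2 - 7*a + 4)/(3*a^2 + 5*a - 2)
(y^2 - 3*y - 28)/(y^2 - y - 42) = (y + 4)/(y + 6)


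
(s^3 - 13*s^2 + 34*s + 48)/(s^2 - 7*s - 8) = s - 6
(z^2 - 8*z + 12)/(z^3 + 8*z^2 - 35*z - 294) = (z - 2)/(z^2 + 14*z + 49)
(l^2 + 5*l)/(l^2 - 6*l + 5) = l*(l + 5)/(l^2 - 6*l + 5)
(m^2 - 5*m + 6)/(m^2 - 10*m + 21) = (m - 2)/(m - 7)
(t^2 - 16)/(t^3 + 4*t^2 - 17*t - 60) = (t + 4)/(t^2 + 8*t + 15)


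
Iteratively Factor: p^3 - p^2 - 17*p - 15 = (p - 5)*(p^2 + 4*p + 3) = (p - 5)*(p + 1)*(p + 3)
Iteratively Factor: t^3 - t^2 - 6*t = (t + 2)*(t^2 - 3*t) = t*(t + 2)*(t - 3)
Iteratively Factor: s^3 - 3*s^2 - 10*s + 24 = (s - 2)*(s^2 - s - 12) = (s - 4)*(s - 2)*(s + 3)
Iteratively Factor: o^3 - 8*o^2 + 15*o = (o)*(o^2 - 8*o + 15) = o*(o - 3)*(o - 5)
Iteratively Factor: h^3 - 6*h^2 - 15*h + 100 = (h - 5)*(h^2 - h - 20) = (h - 5)*(h + 4)*(h - 5)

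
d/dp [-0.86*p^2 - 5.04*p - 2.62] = -1.72*p - 5.04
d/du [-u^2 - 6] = -2*u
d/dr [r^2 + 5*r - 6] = 2*r + 5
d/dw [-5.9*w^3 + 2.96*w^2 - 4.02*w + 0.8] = -17.7*w^2 + 5.92*w - 4.02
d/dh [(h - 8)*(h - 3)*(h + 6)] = 3*h^2 - 10*h - 42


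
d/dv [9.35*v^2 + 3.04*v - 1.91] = 18.7*v + 3.04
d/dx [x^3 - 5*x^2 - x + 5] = 3*x^2 - 10*x - 1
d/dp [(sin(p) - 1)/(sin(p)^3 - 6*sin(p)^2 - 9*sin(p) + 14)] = (5 - 2*sin(p))*cos(p)/((sin(p) - 7)^2*(sin(p) + 2)^2)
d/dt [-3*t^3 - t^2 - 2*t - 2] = -9*t^2 - 2*t - 2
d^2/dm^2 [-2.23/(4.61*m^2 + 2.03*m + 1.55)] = (94.784366*m^2 + 41.738018*m - 2.23*(9.22*m + 2.03)*(18.44*m + 4.06) + 31.86893)/(4.61*m^2 + 2.03*m + 1.55)^3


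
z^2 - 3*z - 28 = (z - 7)*(z + 4)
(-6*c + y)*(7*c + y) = -42*c^2 + c*y + y^2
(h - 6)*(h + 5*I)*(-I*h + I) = -I*h^3 + 5*h^2 + 7*I*h^2 - 35*h - 6*I*h + 30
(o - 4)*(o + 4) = o^2 - 16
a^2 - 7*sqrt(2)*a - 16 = (a - 8*sqrt(2))*(a + sqrt(2))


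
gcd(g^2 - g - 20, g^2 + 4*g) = g + 4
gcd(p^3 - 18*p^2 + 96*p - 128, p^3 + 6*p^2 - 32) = p - 2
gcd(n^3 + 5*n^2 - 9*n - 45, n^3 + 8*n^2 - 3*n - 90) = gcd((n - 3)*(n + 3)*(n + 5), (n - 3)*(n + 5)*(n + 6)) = n^2 + 2*n - 15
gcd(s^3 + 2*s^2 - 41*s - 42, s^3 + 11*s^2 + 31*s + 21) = s^2 + 8*s + 7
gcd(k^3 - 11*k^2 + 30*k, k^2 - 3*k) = k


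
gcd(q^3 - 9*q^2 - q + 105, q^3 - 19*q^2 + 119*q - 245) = q^2 - 12*q + 35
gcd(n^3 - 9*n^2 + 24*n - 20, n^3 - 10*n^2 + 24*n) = 1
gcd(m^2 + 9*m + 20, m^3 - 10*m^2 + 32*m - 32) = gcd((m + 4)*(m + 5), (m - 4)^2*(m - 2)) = 1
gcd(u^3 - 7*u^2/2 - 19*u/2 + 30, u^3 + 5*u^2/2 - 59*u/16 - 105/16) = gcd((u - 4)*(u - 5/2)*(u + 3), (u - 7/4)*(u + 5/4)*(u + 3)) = u + 3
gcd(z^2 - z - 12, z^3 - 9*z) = z + 3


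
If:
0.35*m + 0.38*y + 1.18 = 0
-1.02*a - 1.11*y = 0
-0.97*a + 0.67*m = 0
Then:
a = -7.49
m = -10.84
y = 6.88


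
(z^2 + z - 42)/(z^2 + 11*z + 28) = (z - 6)/(z + 4)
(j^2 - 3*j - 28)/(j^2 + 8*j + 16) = (j - 7)/(j + 4)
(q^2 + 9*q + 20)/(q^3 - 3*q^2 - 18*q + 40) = (q + 5)/(q^2 - 7*q + 10)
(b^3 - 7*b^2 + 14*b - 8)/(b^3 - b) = (b^2 - 6*b + 8)/(b*(b + 1))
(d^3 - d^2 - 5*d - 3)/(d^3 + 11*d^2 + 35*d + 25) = (d^2 - 2*d - 3)/(d^2 + 10*d + 25)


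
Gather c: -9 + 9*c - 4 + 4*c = 13*c - 13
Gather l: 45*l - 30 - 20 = 45*l - 50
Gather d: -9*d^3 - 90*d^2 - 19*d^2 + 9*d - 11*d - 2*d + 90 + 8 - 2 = -9*d^3 - 109*d^2 - 4*d + 96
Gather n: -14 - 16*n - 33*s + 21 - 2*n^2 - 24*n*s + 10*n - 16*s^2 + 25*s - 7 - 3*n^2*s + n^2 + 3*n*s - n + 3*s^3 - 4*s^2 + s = n^2*(-3*s - 1) + n*(-21*s - 7) + 3*s^3 - 20*s^2 - 7*s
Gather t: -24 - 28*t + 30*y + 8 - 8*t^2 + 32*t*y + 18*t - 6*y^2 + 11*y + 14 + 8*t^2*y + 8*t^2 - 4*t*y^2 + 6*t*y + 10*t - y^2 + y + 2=8*t^2*y + t*(-4*y^2 + 38*y) - 7*y^2 + 42*y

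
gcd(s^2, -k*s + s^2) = s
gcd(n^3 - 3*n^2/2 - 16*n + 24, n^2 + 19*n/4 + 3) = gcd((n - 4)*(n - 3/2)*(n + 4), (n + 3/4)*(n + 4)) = n + 4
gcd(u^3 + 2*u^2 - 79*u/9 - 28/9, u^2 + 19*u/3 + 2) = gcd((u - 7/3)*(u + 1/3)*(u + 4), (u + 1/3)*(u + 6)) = u + 1/3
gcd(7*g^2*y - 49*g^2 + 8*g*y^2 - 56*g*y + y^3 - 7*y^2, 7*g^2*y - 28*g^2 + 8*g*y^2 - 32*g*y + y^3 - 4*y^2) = 7*g^2 + 8*g*y + y^2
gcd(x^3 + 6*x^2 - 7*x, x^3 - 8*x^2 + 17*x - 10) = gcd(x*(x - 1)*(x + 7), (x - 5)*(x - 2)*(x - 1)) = x - 1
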